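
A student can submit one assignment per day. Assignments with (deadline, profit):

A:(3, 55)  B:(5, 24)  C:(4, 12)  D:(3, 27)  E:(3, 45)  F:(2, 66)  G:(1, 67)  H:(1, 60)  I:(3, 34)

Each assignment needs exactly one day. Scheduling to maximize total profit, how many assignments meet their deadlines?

By profit: G(d1,67), F(d2,66), H(d1,60), A(d3,55), E(d3,45), I(d3,34), D(d3,27), B(d5,24), C(d4,12)
G→slot 1; F→slot 2; H skipped; A→slot 3; E skipped; I skipped; D skipped; B→slot 5; C→slot 4.
5 of 9 scheduled.

5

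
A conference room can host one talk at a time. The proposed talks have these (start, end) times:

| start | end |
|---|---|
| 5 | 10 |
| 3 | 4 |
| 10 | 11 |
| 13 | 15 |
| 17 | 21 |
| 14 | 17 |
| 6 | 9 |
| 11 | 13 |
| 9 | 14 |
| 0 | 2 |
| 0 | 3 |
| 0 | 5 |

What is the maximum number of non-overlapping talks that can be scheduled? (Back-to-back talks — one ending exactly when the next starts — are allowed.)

7

Greedy by earliest finish: after sorting by end time, pick each interval compatible with the last pick.
By end time: (0,2), (0,3), (3,4), (0,5), (6,9), (5,10), (10,11), (11,13), (9,14), (13,15), (14,17), (17,21).
Pick (0,2); next start ≥ 2 → (3,4); next start ≥ 4 → (6,9); next start ≥ 9 → (10,11); next start ≥ 11 → (11,13); next start ≥ 13 → (13,15); next start ≥ 15 → (17,21).
Selected 7 talks.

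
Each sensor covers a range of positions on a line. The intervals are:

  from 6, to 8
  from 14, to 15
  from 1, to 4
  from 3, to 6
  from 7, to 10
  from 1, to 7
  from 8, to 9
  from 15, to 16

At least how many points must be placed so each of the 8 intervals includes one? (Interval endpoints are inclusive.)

Sort by right endpoint; whenever an interval is uncovered, place a point at its right end.
Sorted: [1,4] [3,6] [1,7] [6,8] [8,9] [7,10] [14,15] [15,16]
{[1,4],[3,6],[1,7]} hit by 4; {[6,8],[8,9],[7,10]} hit by 8; {[14,15],[15,16]} hit by 15.
Points: 4, 8, 15 (3 total).

3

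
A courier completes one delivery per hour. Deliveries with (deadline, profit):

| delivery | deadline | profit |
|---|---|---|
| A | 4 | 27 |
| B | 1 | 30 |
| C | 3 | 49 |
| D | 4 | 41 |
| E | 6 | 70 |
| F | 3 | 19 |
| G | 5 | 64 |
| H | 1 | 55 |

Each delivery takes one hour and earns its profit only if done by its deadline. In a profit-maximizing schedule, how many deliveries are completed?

6

Profit order: E=70 G=64 H=55 C=49 D=41 B=30 A=27 F=19
Assign: E→slot 6, G→slot 5, H→slot 1, C→slot 3, D→slot 4, B skipped, A→slot 2, F skipped.
Slots: [1:H] [2:A] [3:C] [4:D] [5:G] [6:E]
6 of 8 scheduled.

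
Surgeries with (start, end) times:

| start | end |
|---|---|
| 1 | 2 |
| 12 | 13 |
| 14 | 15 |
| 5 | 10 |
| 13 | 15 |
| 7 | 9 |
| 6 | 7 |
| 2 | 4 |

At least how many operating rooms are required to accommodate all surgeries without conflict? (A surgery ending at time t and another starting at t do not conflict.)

2

The answer is the maximum number of intervals overlapping at any instant.
starts: [1, 2, 5, 6, 7, 12, 13, 14]
ends:   [2, 4, 7, 9, 10, 13, 15, 15]
s1→1 e2→0 s2→1 e4→0 s5→1 s6→2  — peak 2.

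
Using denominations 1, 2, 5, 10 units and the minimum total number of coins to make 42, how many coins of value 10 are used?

Greedy: take as many of the largest coin as possible, then repeat with the remainder.
42 = 4×10 + 1×2
Count of 10: 4

4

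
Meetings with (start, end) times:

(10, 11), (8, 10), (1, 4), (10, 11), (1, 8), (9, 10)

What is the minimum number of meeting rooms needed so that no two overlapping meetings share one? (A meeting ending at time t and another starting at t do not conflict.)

Events (time:±→running): 1:+→1 1:+→2 … peak 2.

2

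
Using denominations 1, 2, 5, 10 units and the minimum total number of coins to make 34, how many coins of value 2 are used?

34 = 3×10 + 2×2
Count of 2: 2

2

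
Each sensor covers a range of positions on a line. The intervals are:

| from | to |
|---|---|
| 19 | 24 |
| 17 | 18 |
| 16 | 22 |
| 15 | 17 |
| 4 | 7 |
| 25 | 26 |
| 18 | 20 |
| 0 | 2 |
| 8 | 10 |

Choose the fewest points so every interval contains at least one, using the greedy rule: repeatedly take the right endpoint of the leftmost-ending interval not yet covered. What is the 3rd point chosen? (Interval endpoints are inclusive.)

10

Process intervals by earliest right end; each time one isn't hit yet, stab at its right endpoint.
By right end: [0,2]  [4,7]  [8,10]  [15,17]  [17,18]  [18,20]  [16,22]  [19,24]  [25,26]
[0,2] uncovered → point at 2; [4,7] uncovered → point at 7; [8,10] uncovered → point at 10; [15,17] uncovered → point at 17; [18,20] uncovered → point at 20; [25,26] uncovered → point at 26.
Points: 2, 7, 10, 17, 20, 26 (6 total).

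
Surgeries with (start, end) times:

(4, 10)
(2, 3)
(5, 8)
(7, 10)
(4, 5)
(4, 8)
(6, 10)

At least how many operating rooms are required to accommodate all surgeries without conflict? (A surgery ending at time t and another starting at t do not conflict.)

starts: [2, 4, 4, 4, 5, 6, 7]
ends:   [3, 5, 8, 8, 10, 10, 10]
s2→1 e3→0 s4→1 s4→2 s4→3 e5→2 s5→3 s6→4 s7→5  — peak 5.

5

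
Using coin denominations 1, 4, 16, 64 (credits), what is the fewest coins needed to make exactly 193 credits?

4

193 = 3×64 + 1×1
Total coins = 3 + 1 = 4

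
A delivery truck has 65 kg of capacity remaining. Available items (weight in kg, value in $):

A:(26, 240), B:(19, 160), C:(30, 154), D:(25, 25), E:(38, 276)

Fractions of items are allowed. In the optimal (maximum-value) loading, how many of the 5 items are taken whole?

2

Ratios (sorted): A 9.23, B 8.42, E 7.26, C 5.13, D 1.00
take A (26 @ 240); take B (19 @ 160); take 20/38 of E → 145.26. Capacity used 65/65.
2 item(s) taken whole; one partial (take 20/38 of E).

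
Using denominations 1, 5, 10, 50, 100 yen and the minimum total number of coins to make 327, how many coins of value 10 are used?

2

Use the largest denomination that fits, subtract, and repeat.
327 − 3×100→27 − 2×10→7 − 1×5→2 − 2×1→0
Count of 10: 2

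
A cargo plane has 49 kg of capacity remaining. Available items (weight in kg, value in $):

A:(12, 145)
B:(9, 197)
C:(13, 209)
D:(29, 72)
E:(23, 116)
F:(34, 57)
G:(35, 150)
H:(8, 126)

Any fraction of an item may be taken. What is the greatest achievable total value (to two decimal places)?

Greedy by value/weight ratio, highest first.
Order: B (197/9=21.89) > C (209/13=16.08) > H (126/8=15.75) > A (145/12=12.08) > E (116/23=5.04) > G (150/35=4.29) > D (72/29=2.48) > F (57/34=1.68)
Fill: take B (9 @ 197) → take C (13 @ 209) → take H (8 @ 126) → take A (12 @ 145) → take 7/23 of E → 35.30; 49/49 used.
Total value = 712.30

712.30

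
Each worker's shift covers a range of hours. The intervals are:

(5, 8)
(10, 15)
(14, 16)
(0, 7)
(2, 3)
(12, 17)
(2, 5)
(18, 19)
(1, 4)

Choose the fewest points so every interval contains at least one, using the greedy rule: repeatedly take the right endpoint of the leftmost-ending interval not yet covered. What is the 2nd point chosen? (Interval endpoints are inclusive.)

8

Process intervals by earliest right end; each time one isn't hit yet, stab at its right endpoint.
Sorted: [2,3] [1,4] [2,5] [0,7] [5,8] [10,15] [14,16] [12,17] [18,19]
{[2,3],[1,4],[2,5],[0,7]} hit by 3; {[5,8]} hit by 8; {[10,15],[14,16],[12,17]} hit by 15; {[18,19]} hit by 19.
Points: 3, 8, 15, 19 (4 total).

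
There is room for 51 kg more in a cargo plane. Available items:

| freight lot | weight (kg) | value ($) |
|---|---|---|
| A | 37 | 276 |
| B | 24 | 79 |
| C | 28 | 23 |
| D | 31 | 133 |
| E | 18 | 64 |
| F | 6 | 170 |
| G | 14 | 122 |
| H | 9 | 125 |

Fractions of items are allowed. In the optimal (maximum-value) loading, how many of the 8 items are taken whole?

3

Sort by value per unit weight and fill in that order.
Ratios (sorted): F 28.33, H 13.89, G 8.71, A 7.46, D 4.29, E 3.56, B 3.29, C 0.82
take F (6 @ 170); take H (9 @ 125); take G (14 @ 122); take 22/37 of A → 164.11. Capacity used 51/51.
3 item(s) taken whole; one partial (take 22/37 of A).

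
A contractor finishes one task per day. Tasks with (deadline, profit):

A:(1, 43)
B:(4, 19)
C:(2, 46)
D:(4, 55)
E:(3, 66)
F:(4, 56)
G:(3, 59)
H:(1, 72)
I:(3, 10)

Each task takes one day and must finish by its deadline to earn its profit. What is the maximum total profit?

253

Take jobs in profit order; each goes to the latest open slot no later than its deadline.
Profit order: H=72 E=66 G=59 F=56 D=55 C=46 A=43 B=19 I=10
Assign: H→slot 1, E→slot 3, G→slot 2, F→slot 4, D skipped, C skipped, A skipped, B skipped, I skipped.
Slots: [1:H] [2:G] [3:E] [4:F]
Profit = 72 + 59 + 66 + 56 = 253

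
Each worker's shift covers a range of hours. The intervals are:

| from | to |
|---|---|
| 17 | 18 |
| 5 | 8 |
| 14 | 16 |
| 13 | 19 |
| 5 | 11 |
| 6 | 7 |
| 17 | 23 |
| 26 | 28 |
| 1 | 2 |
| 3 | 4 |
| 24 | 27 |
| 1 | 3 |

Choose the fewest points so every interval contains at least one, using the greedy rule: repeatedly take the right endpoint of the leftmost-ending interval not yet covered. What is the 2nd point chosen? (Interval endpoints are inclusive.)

4

Sort by right endpoint; whenever an interval is uncovered, place a point at its right end.
Sorted: [1,2] [1,3] [3,4] [6,7] [5,8] [5,11] [14,16] [17,18] [13,19] [17,23] [24,27] [26,28]
{[1,2],[1,3]} hit by 2; {[3,4]} hit by 4; {[6,7],[5,8],[5,11]} hit by 7; {[14,16]} hit by 16; {[17,18],[13,19],[17,23]} hit by 18; {[24,27],[26,28]} hit by 27.
Points: 2, 4, 7, 16, 18, 27 (6 total).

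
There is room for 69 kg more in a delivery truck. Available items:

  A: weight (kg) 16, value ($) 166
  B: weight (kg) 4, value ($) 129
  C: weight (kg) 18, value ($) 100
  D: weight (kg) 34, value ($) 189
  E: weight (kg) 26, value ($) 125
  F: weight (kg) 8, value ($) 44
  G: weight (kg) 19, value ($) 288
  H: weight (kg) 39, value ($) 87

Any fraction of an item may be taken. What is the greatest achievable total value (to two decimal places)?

Ratios (sorted): B 32.25, G 15.16, A 10.38, D 5.56, C 5.56, F 5.50, E 4.81, H 2.23
take B (4 @ 129); take G (19 @ 288); take A (16 @ 166); take 30/34 of D → 166.76. Capacity used 69/69.
Total value = 749.76

749.76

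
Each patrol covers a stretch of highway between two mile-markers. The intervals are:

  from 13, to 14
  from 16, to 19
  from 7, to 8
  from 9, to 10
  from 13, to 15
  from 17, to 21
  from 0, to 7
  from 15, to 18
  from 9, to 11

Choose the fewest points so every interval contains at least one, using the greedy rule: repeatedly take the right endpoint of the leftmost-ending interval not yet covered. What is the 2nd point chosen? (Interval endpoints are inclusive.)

By right end: [0,7]  [7,8]  [9,10]  [9,11]  [13,14]  [13,15]  [15,18]  [16,19]  [17,21]
[0,7] uncovered → point at 7; [9,10] uncovered → point at 10; [13,14] uncovered → point at 14; [15,18] uncovered → point at 18.
Points: 7, 10, 14, 18 (4 total).

10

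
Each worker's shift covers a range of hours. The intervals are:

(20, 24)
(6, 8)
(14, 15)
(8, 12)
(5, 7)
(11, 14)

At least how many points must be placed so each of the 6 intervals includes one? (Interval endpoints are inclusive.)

4

Sorted: [5,7] [6,8] [8,12] [11,14] [14,15] [20,24]
{[5,7],[6,8]} hit by 7; {[8,12],[11,14]} hit by 12; {[14,15]} hit by 15; {[20,24]} hit by 24.
Points: 7, 12, 15, 24 (4 total).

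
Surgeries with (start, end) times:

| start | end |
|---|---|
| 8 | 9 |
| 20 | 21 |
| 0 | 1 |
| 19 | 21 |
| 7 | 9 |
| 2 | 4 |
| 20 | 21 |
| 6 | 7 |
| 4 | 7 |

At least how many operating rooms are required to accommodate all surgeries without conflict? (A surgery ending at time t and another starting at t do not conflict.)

3

The answer is the maximum number of intervals overlapping at any instant.
starts: [0, 2, 4, 6, 7, 8, 19, 20, 20]
ends:   [1, 4, 7, 7, 9, 9, 21, 21, 21]
s0→1 e1→0 s2→1 e4→0 s4→1 s6→2 e7→1 e7→0 s7→1 s8→2 e9→1 e9→0 s19→1 s20→2 s20→3  — peak 3.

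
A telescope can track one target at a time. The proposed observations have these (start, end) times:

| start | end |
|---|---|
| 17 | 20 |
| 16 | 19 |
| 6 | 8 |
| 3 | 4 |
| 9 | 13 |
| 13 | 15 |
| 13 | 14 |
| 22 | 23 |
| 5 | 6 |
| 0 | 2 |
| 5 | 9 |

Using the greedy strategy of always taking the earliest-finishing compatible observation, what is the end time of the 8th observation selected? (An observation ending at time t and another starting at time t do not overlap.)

Sorted by end: (0,2)  (3,4)  (5,6)  (6,8)  (5,9)  (9,13)  (13,14)  (13,15)  (16,19)  (17,20)  (22,23)
take (0,2); take (3,4); take (5,6); take (6,8); take (9,13); take (13,14); take (16,19); take (22,23).
Selected: (0,2) (3,4) (5,6) (6,8) (9,13) (13,14) (16,19) (22,23)

23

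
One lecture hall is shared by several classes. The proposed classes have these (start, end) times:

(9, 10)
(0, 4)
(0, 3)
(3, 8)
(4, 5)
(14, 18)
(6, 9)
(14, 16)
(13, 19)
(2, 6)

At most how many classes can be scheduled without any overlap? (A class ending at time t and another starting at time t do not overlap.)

By end time: (0,3), (0,4), (4,5), (2,6), (3,8), (6,9), (9,10), (14,16), (14,18), (13,19).
Pick (0,3); next start ≥ 3 → (4,5); next start ≥ 5 → (6,9); next start ≥ 9 → (9,10); next start ≥ 10 → (14,16).
Selected 5 classes.

5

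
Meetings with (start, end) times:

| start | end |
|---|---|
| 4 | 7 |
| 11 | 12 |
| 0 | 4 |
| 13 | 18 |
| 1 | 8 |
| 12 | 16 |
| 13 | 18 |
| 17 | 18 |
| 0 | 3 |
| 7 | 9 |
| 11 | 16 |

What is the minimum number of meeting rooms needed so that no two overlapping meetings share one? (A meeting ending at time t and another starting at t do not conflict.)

4

Count concurrent intervals with a sweep; the peak is the room count.
starts: [0, 0, 1, 4, 7, 11, 11, 12, 13, 13, 17]
ends:   [3, 4, 7, 8, 9, 12, 16, 16, 18, 18, 18]
s0→1 s0→2 s1→3 e3→2 e4→1 s4→2 e7→1 s7→2 e8→1 e9→0 s11→1 s11→2 e12→1 s12→2 s13→3 s13→4  — peak 4.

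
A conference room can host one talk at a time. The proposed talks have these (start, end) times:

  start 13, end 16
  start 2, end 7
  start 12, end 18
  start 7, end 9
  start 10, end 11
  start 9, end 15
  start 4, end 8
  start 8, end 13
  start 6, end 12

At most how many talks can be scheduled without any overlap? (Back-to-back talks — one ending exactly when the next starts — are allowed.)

Sorted by end: (2,7)  (4,8)  (7,9)  (10,11)  (6,12)  (8,13)  (9,15)  (13,16)  (12,18)
take (2,7); take (7,9); take (10,11); skip (8,13); take (13,16).
Selected 4 talks.

4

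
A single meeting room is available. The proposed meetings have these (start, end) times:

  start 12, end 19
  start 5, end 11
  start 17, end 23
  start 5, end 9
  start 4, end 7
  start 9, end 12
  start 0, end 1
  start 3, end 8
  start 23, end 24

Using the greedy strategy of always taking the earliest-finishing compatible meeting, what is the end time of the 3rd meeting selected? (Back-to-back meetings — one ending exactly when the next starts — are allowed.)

Order by finish time; keep every interval that doesn't clash with the previous kept one.
By end time: (0,1), (4,7), (3,8), (5,9), (5,11), (9,12), (12,19), (17,23), (23,24).
Pick (0,1); next start ≥ 1 → (4,7); next start ≥ 7 → (9,12); next start ≥ 12 → (12,19); next start ≥ 19 → (23,24).
Selected: (0,1) (4,7) (9,12) (12,19) (23,24)

12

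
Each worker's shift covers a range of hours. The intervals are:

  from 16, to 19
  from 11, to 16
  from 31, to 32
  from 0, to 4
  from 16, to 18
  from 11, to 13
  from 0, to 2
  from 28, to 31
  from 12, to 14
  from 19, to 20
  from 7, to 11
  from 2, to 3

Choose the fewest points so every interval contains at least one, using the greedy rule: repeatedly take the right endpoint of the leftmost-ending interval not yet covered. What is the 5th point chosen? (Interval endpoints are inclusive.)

20

Process intervals by earliest right end; each time one isn't hit yet, stab at its right endpoint.
Sorted: [0,2] [2,3] [0,4] [7,11] [11,13] [12,14] [11,16] [16,18] [16,19] [19,20] [28,31] [31,32]
{[0,2],[2,3],[0,4]} hit by 2; {[7,11],[11,13]} hit by 11; {[12,14],[11,16]} hit by 14; {[16,18],[16,19]} hit by 18; {[19,20]} hit by 20; {[28,31],[31,32]} hit by 31.
Points: 2, 11, 14, 18, 20, 31 (6 total).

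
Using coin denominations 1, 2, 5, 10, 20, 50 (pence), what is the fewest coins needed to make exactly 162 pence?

162 = 3×50 + 1×10 + 1×2
Total coins = 3 + 1 + 1 = 5

5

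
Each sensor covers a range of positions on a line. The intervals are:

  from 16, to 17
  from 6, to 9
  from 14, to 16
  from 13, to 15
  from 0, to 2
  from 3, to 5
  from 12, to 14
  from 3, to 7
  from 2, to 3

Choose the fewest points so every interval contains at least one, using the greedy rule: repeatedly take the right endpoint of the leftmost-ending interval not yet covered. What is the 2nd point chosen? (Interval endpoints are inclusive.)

5

Process intervals by earliest right end; each time one isn't hit yet, stab at its right endpoint.
By right end: [0,2]  [2,3]  [3,5]  [3,7]  [6,9]  [12,14]  [13,15]  [14,16]  [16,17]
[0,2] uncovered → point at 2; [3,5] uncovered → point at 5; [6,9] uncovered → point at 9; [12,14] uncovered → point at 14; [16,17] uncovered → point at 17.
Points: 2, 5, 9, 14, 17 (5 total).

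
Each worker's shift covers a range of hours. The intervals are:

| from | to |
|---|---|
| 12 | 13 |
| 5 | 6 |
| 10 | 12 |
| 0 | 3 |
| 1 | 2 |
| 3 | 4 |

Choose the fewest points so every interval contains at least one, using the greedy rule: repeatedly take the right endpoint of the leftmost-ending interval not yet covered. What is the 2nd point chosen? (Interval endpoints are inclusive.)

Process intervals by earliest right end; each time one isn't hit yet, stab at its right endpoint.
By right end: [1,2]  [0,3]  [3,4]  [5,6]  [10,12]  [12,13]
[1,2] uncovered → point at 2; [3,4] uncovered → point at 4; [5,6] uncovered → point at 6; [10,12] uncovered → point at 12.
Points: 2, 4, 6, 12 (4 total).

4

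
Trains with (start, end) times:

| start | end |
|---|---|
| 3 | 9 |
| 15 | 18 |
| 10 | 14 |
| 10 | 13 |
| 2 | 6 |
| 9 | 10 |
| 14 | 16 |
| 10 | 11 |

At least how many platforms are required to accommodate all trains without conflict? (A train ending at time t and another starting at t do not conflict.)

Events (time:±→running): 2:+→1 3:+→2 6:-→1 9:-→0 9:+→1 10:-→0 10:+→1 10:+→2 10:+→3 … peak 3.

3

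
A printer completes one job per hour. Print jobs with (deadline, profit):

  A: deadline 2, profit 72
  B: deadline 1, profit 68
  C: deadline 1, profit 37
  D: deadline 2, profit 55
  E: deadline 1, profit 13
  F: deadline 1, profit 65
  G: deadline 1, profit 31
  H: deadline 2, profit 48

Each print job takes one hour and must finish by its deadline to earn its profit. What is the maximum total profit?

140

Profit order: A=72 B=68 F=65 D=55 H=48 C=37 G=31 E=13
Assign: A→slot 2, B→slot 1, F skipped, D skipped, H skipped, C skipped, G skipped, E skipped.
Slots: [1:B] [2:A]
Profit = 68 + 72 = 140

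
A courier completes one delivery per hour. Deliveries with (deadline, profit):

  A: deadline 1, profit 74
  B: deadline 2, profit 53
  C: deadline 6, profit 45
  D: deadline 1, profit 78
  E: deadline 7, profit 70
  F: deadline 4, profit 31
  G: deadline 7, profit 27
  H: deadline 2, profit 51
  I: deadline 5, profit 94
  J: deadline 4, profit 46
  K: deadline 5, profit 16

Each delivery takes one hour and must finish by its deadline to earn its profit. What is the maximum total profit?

417

Sort by profit descending; place each in the latest free slot ≤ its deadline.
By profit: I(d5,94), D(d1,78), A(d1,74), E(d7,70), B(d2,53), H(d2,51), J(d4,46), C(d6,45), F(d4,31), G(d7,27), K(d5,16)
I→slot 5; D→slot 1; A skipped; E→slot 7; B→slot 2; H skipped; J→slot 4; C→slot 6; F→slot 3; G skipped; K skipped.
Profit = 78 + 53 + 31 + 46 + 94 + 45 + 70 = 417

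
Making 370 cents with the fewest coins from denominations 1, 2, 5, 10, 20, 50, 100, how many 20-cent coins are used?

1

370 − 3×100→70 − 1×50→20 − 1×20→0
Count of 20: 1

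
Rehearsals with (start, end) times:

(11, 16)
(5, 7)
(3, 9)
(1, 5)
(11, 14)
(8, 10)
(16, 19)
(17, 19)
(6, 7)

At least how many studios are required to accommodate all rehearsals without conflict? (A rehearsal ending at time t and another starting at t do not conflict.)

3

The answer is the maximum number of intervals overlapping at any instant.
Events (time:±→running): 1:+→1 3:+→2 5:-→1 5:+→2 6:+→3 … peak 3.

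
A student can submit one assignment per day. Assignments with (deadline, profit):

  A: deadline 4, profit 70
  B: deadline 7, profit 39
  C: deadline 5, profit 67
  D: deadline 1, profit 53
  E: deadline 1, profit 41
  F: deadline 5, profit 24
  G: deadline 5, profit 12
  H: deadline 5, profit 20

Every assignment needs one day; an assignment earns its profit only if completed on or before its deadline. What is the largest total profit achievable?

By profit: A(d4,70), C(d5,67), D(d1,53), E(d1,41), B(d7,39), F(d5,24), H(d5,20), G(d5,12)
A→slot 4; C→slot 5; D→slot 1; E skipped; B→slot 7; F→slot 3; H→slot 2; G skipped.
Profit = 53 + 20 + 24 + 70 + 67 + 39 = 273

273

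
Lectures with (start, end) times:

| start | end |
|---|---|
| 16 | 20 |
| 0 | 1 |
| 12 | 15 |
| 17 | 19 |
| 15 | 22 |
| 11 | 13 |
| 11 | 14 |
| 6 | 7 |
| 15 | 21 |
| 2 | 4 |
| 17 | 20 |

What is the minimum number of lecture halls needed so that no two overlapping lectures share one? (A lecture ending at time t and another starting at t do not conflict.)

starts: [0, 2, 6, 11, 11, 12, 15, 15, 16, 17, 17]
ends:   [1, 4, 7, 13, 14, 15, 19, 20, 20, 21, 22]
s0→1 e1→0 s2→1 e4→0 s6→1 e7→0 s11→1 s11→2 s12→3 e13→2 e14→1 e15→0 s15→1 s15→2 s16→3 s17→4 s17→5  — peak 5.

5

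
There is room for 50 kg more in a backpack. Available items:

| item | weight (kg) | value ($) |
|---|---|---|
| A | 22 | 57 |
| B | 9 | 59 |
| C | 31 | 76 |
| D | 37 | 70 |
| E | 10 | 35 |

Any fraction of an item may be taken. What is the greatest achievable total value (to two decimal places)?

173.06

Order: B (59/9=6.56) > E (35/10=3.50) > A (57/22=2.59) > C (76/31=2.45) > D (70/37=1.89)
Fill: take B (9 @ 59) → take E (10 @ 35) → take A (22 @ 57) → take 9/31 of C → 22.06; 50/50 used.
Total value = 173.06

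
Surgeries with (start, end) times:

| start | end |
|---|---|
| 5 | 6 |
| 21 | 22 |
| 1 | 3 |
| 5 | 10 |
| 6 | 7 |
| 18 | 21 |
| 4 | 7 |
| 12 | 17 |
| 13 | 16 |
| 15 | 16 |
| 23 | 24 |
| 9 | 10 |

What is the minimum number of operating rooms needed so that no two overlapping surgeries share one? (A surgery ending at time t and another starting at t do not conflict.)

The answer is the maximum number of intervals overlapping at any instant.
starts: [1, 4, 5, 5, 6, 9, 12, 13, 15, 18, 21, 23]
ends:   [3, 6, 7, 7, 10, 10, 16, 16, 17, 21, 22, 24]
s1→1 e3→0 s4→1 s5→2 s5→3  — peak 3.

3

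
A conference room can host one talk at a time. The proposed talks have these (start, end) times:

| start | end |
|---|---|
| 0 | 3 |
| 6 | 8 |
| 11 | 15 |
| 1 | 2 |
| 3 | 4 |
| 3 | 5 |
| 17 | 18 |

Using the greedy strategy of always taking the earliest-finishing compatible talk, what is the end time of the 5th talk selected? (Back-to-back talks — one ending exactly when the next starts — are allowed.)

Sorted by end: (1,2)  (0,3)  (3,4)  (3,5)  (6,8)  (11,15)  (17,18)
take (1,2); take (3,4); take (6,8); take (11,15); take (17,18).
Selected: (1,2) (3,4) (6,8) (11,15) (17,18)

18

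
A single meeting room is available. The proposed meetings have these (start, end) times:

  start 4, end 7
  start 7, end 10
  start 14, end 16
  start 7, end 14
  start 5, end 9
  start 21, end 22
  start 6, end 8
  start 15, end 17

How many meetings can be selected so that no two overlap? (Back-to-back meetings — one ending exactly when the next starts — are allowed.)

4

Sorted by end: (4,7)  (6,8)  (5,9)  (7,10)  (7,14)  (14,16)  (15,17)  (21,22)
take (4,7); take (7,10); take (14,16); skip (15,17); take (21,22).
Selected 4 meetings.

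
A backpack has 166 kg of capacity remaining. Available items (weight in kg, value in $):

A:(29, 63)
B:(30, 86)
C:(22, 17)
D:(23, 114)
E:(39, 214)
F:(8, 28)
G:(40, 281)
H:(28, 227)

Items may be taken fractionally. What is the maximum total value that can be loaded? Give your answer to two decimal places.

Sort by value per unit weight and fill in that order.
Order: H (227/28=8.11) > G (281/40=7.03) > E (214/39=5.49) > D (114/23=4.96) > F (28/8=3.50) > B (86/30=2.87) > A (63/29=2.17) > C (17/22=0.77)
Fill: take H (28 @ 227) → take G (40 @ 281) → take E (39 @ 214) → take D (23 @ 114) → take F (8 @ 28) → take 28/30 of B → 80.27; 166/166 used.
Total value = 944.27

944.27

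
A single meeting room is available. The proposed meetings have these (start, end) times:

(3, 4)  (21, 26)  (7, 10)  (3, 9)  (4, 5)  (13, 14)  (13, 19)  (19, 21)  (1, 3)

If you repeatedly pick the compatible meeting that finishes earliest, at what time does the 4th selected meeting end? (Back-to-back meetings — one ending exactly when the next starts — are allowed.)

Sorted by end: (1,3)  (3,4)  (4,5)  (3,9)  (7,10)  (13,14)  (13,19)  (19,21)  (21,26)
take (1,3); take (3,4); take (4,5); skip (3,9); take (7,10); take (13,14); take (19,21); take (21,26).
Selected: (1,3) (3,4) (4,5) (7,10) (13,14) (19,21) (21,26)

10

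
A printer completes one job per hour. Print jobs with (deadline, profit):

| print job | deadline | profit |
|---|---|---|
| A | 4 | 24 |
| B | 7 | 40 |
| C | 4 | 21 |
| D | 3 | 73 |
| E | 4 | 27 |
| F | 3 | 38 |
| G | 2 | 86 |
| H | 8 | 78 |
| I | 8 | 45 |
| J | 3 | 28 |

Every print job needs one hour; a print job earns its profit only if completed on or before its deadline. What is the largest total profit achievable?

Take jobs in profit order; each goes to the latest open slot no later than its deadline.
Profit order: G=86 H=78 D=73 I=45 B=40 F=38 J=28 E=27 A=24 C=21
Assign: G→slot 2, H→slot 8, D→slot 3, I→slot 7, B→slot 6, F→slot 1, J skipped, E→slot 4, A skipped, C skipped.
Slots: [1:F] [2:G] [3:D] [4:E] [6:B] [7:I] [8:H]
Profit = 38 + 86 + 73 + 27 + 40 + 45 + 78 = 387

387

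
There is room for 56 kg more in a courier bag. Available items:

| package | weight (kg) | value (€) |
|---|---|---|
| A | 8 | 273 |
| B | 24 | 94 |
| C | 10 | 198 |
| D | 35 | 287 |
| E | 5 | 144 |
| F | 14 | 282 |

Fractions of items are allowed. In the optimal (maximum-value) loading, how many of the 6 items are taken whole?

4

Sort by value per unit weight and fill in that order.
Ratios (sorted): A 34.12, E 28.80, F 20.14, C 19.80, D 8.20, B 3.92
take A (8 @ 273); take E (5 @ 144); take F (14 @ 282); take C (10 @ 198); take 19/35 of D → 155.80. Capacity used 56/56.
4 item(s) taken whole; one partial (take 19/35 of D).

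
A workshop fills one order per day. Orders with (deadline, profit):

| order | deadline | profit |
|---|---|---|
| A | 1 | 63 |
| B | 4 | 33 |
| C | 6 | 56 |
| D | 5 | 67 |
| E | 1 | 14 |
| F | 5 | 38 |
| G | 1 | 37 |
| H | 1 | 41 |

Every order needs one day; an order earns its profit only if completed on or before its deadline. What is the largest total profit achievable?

Sort by profit descending; place each in the latest free slot ≤ its deadline.
Profit order: D=67 A=63 C=56 H=41 F=38 G=37 B=33 E=14
Assign: D→slot 5, A→slot 1, C→slot 6, H skipped, F→slot 4, G skipped, B→slot 3, E skipped.
Slots: [1:A] [3:B] [4:F] [5:D] [6:C]
Profit = 63 + 33 + 38 + 67 + 56 = 257

257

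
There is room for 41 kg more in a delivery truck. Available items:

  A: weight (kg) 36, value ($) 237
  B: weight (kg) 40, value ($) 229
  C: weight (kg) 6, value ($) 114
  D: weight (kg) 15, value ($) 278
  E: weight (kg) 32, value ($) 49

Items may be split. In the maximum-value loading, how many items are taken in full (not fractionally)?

2

Order: C (114/6=19.00) > D (278/15=18.53) > A (237/36=6.58) > B (229/40=5.72) > E (49/32=1.53)
Fill: take C (6 @ 114) → take D (15 @ 278) → take 20/36 of A → 131.67; 41/41 used.
2 item(s) taken whole; one partial (take 20/36 of A).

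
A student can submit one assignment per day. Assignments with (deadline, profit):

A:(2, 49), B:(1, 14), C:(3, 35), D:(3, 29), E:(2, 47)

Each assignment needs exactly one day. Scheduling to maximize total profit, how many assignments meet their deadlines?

3

By profit: A(d2,49), E(d2,47), C(d3,35), D(d3,29), B(d1,14)
A→slot 2; E→slot 1; C→slot 3; D skipped; B skipped.
3 of 5 scheduled.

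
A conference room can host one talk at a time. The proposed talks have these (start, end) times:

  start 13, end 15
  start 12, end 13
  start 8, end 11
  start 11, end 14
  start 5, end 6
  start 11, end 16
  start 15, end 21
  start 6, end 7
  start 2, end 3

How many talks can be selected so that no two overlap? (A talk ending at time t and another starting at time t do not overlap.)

Order by finish time; keep every interval that doesn't clash with the previous kept one.
Sorted by end: (2,3)  (5,6)  (6,7)  (8,11)  (12,13)  (11,14)  (13,15)  (11,16)  (15,21)
take (2,3); take (5,6); take (6,7); take (8,11); take (12,13); skip (11,14); take (13,15); take (15,21).
Selected 7 talks.

7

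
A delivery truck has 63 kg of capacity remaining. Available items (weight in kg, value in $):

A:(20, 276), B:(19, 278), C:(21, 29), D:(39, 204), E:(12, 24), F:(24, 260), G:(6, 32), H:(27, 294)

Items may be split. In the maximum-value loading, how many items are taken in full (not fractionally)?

2

Greedy by value/weight ratio, highest first.
Ratios (sorted): B 14.63, A 13.80, H 10.89, F 10.83, G 5.33, D 5.23, E 2.00, C 1.38
take B (19 @ 278); take A (20 @ 276); take 24/27 of H → 261.33. Capacity used 63/63.
2 item(s) taken whole; one partial (take 24/27 of H).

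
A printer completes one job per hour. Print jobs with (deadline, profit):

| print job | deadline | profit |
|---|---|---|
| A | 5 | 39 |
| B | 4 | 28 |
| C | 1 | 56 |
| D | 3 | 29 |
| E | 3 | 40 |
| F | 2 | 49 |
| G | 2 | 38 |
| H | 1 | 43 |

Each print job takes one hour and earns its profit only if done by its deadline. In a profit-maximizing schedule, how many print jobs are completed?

5

By profit: C(d1,56), F(d2,49), H(d1,43), E(d3,40), A(d5,39), G(d2,38), D(d3,29), B(d4,28)
C→slot 1; F→slot 2; H skipped; E→slot 3; A→slot 5; G skipped; D skipped; B→slot 4.
5 of 8 scheduled.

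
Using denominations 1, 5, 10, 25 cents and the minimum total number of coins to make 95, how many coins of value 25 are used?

Greedy: take as many of the largest coin as possible, then repeat with the remainder.
95 − 3×25→20 − 2×10→0
Count of 25: 3

3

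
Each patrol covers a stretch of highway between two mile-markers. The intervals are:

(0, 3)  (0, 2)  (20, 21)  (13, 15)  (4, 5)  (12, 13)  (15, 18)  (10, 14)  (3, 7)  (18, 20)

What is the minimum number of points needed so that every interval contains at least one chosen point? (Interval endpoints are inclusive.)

5

Sort by right endpoint; whenever an interval is uncovered, place a point at its right end.
Sorted: [0,2] [0,3] [4,5] [3,7] [12,13] [10,14] [13,15] [15,18] [18,20] [20,21]
{[0,2],[0,3]} hit by 2; {[4,5],[3,7]} hit by 5; {[12,13],[10,14],[13,15]} hit by 13; {[15,18],[18,20]} hit by 18; {[20,21]} hit by 21.
Points: 2, 5, 13, 18, 21 (5 total).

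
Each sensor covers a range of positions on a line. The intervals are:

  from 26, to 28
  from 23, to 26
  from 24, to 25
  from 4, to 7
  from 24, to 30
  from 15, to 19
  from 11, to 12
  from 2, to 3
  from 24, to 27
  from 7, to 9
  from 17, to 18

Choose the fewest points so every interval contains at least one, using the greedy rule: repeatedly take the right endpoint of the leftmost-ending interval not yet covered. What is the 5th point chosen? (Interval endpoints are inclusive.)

By right end: [2,3]  [4,7]  [7,9]  [11,12]  [17,18]  [15,19]  [24,25]  [23,26]  [24,27]  [26,28]  [24,30]
[2,3] uncovered → point at 3; [4,7] uncovered → point at 7; [11,12] uncovered → point at 12; [17,18] uncovered → point at 18; [24,25] uncovered → point at 25; [26,28] uncovered → point at 28.
Points: 3, 7, 12, 18, 25, 28 (6 total).

25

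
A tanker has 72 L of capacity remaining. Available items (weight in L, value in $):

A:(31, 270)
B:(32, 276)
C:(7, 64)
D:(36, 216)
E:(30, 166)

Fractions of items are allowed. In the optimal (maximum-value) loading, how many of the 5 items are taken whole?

3

Sort by value per unit weight and fill in that order.
Ratios (sorted): C 9.14, A 8.71, B 8.62, D 6.00, E 5.53
take C (7 @ 64); take A (31 @ 270); take B (32 @ 276); take 2/36 of D → 12.00. Capacity used 72/72.
3 item(s) taken whole; one partial (take 2/36 of D).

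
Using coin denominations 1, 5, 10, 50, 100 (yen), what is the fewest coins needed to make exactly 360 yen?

5

Greedy: take as many of the largest coin as possible, then repeat with the remainder.
360 − 3×100→60 − 1×50→10 − 1×10→0
Total coins = 3 + 1 + 1 = 5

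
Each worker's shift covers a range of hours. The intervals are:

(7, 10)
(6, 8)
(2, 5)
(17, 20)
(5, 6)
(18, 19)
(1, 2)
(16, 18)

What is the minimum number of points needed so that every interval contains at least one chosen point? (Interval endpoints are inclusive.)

Sort by right endpoint; whenever an interval is uncovered, place a point at its right end.
Sorted: [1,2] [2,5] [5,6] [6,8] [7,10] [16,18] [18,19] [17,20]
{[1,2],[2,5]} hit by 2; {[5,6],[6,8]} hit by 6; {[7,10]} hit by 10; {[16,18],[18,19],[17,20]} hit by 18.
Points: 2, 6, 10, 18 (4 total).

4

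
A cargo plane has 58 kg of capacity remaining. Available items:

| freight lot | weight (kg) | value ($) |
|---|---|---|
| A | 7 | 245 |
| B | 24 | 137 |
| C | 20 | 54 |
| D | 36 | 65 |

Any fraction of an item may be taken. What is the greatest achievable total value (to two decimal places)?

Sort by value per unit weight and fill in that order.
Ratios (sorted): A 35.00, B 5.71, C 2.70, D 1.81
take A (7 @ 245); take B (24 @ 137); take C (20 @ 54); take 7/36 of D → 12.64. Capacity used 58/58.
Total value = 448.64

448.64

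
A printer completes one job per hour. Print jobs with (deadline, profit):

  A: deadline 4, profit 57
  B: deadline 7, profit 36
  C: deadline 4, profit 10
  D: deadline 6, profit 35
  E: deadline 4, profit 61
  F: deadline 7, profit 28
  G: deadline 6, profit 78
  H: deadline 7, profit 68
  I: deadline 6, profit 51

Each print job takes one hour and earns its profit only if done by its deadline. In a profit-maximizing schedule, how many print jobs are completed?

7

Sort by profit descending; place each in the latest free slot ≤ its deadline.
By profit: G(d6,78), H(d7,68), E(d4,61), A(d4,57), I(d6,51), B(d7,36), D(d6,35), F(d7,28), C(d4,10)
G→slot 6; H→slot 7; E→slot 4; A→slot 3; I→slot 5; B→slot 2; D→slot 1; F skipped; C skipped.
7 of 9 scheduled.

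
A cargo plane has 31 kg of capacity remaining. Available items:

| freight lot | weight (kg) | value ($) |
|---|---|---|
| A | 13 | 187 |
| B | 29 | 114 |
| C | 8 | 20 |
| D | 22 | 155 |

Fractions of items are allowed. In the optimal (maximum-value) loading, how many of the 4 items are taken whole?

1

Greedy by value/weight ratio, highest first.
Ratios (sorted): A 14.38, D 7.05, B 3.93, C 2.50
take A (13 @ 187); take 18/22 of D → 126.82. Capacity used 31/31.
1 item(s) taken whole; one partial (take 18/22 of D).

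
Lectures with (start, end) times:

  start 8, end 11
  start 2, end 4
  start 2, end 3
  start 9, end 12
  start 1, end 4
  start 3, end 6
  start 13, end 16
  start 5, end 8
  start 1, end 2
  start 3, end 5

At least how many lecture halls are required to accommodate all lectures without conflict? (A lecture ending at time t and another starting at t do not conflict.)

4

starts: [1, 1, 2, 2, 3, 3, 5, 8, 9, 13]
ends:   [2, 3, 4, 4, 5, 6, 8, 11, 12, 16]
s1→1 s1→2 e2→1 s2→2 s2→3 e3→2 s3→3 s3→4  — peak 4.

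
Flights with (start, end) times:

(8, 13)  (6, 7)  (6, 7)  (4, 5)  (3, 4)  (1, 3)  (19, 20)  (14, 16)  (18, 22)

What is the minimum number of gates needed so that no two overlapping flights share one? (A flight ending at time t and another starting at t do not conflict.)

2

Events (time:±→running): 1:+→1 3:-→0 3:+→1 4:-→0 4:+→1 5:-→0 6:+→1 6:+→2 … peak 2.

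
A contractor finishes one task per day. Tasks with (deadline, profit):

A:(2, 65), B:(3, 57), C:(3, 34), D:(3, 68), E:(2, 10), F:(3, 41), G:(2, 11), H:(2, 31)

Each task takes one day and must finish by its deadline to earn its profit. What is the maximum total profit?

Sort by profit descending; place each in the latest free slot ≤ its deadline.
Profit order: D=68 A=65 B=57 F=41 C=34 H=31 G=11 E=10
Assign: D→slot 3, A→slot 2, B→slot 1, F skipped, C skipped, H skipped, G skipped, E skipped.
Slots: [1:B] [2:A] [3:D]
Profit = 57 + 65 + 68 = 190

190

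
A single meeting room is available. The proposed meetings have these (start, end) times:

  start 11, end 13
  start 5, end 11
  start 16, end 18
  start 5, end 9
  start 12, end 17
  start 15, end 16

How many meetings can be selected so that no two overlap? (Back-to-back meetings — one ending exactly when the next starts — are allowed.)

4

Order by finish time; keep every interval that doesn't clash with the previous kept one.
Sorted by end: (5,9)  (5,11)  (11,13)  (15,16)  (12,17)  (16,18)
take (5,9); take (11,13); take (15,16); take (16,18).
Selected 4 meetings.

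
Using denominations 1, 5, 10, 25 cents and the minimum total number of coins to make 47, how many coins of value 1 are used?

47 = 1×25 + 2×10 + 2×1
Count of 1: 2

2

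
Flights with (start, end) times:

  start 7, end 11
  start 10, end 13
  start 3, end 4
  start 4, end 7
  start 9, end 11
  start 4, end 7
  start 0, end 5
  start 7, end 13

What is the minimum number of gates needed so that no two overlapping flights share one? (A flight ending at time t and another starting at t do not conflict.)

Count concurrent intervals with a sweep; the peak is the room count.
starts: [0, 3, 4, 4, 7, 7, 9, 10]
ends:   [4, 5, 7, 7, 11, 11, 13, 13]
s0→1 s3→2 e4→1 s4→2 s4→3 e5→2 e7→1 e7→0 s7→1 s7→2 s9→3 s10→4  — peak 4.

4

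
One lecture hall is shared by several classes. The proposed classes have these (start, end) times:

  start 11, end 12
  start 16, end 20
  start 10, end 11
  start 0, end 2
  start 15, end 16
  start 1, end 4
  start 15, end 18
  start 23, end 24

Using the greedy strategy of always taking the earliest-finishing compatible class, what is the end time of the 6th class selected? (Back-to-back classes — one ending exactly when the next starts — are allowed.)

24

By end time: (0,2), (1,4), (10,11), (11,12), (15,16), (15,18), (16,20), (23,24).
Pick (0,2); next start ≥ 2 → (10,11); next start ≥ 11 → (11,12); next start ≥ 12 → (15,16); next start ≥ 16 → (16,20); next start ≥ 20 → (23,24).
Selected: (0,2) (10,11) (11,12) (15,16) (16,20) (23,24)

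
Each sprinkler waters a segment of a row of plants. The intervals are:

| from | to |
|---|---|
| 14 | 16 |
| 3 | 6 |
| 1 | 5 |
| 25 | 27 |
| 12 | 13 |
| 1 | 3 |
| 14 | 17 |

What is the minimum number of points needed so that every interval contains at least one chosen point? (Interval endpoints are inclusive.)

4

Sorted: [1,3] [1,5] [3,6] [12,13] [14,16] [14,17] [25,27]
{[1,3],[1,5],[3,6]} hit by 3; {[12,13]} hit by 13; {[14,16],[14,17]} hit by 16; {[25,27]} hit by 27.
Points: 3, 13, 16, 27 (4 total).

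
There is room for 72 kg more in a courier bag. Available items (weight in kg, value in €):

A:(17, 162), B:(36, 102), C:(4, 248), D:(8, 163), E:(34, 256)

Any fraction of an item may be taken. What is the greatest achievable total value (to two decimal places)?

Ratios (sorted): C 62.00, D 20.38, A 9.53, E 7.53, B 2.83
take C (4 @ 248); take D (8 @ 163); take A (17 @ 162); take E (34 @ 256); take 9/36 of B → 25.50. Capacity used 72/72.
Total value = 854.50

854.50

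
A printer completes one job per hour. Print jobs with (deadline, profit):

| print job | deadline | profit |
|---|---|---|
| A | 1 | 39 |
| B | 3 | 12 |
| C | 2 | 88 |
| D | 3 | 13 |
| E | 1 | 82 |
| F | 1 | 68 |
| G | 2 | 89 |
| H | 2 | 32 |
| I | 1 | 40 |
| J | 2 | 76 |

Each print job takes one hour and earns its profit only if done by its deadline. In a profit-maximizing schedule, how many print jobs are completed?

3

By profit: G(d2,89), C(d2,88), E(d1,82), J(d2,76), F(d1,68), I(d1,40), A(d1,39), H(d2,32), D(d3,13), B(d3,12)
G→slot 2; C→slot 1; E skipped; J skipped; F skipped; I skipped; A skipped; H skipped; D→slot 3; B skipped.
3 of 10 scheduled.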